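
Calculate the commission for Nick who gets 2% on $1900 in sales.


Convert rate to decimal:
2% = 0.02
Multiply by sales:
$1900 x 0.02 = $38

$38


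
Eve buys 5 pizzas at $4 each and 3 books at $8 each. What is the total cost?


Cost of pizzas:
5 x $4 = $20
Cost of books:
3 x $8 = $24
Add both:
$20 + $24 = $44

$44


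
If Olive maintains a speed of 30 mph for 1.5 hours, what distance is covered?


Use the formula: distance = speed x time
Speed = 30 mph, Time = 1.5 hours
30 x 1.5 = 45 miles

45 miles


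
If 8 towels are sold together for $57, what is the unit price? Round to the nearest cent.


Total cost: $57
Number of items: 8
Unit price: $57 / 8 = $7.125 ≈ $7.13

$7.13


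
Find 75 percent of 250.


Convert percentage to decimal:
75% = 0.75
Multiply:
250 x 0.75 = 187.5

187.5


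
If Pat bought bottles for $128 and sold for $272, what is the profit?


Selling price = $272
Cost price = $128
Profit = selling price - cost price:
Profit = $272 - $128 = $144

$144


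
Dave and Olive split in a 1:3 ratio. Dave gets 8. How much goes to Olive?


Find the multiplier:
8 / 1 = 8
Apply to Olive's share:
3 x 8 = 24

24


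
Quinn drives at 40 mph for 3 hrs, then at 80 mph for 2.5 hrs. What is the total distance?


Leg 1 distance:
40 x 3 = 120 miles
Leg 2 distance:
80 x 2.5 = 200 miles
Total distance:
120 + 200 = 320 miles

320 miles


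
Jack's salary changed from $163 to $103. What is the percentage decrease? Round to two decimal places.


Find the absolute change:
|103 - 163| = 60
Divide by original and multiply by 100:
60 / 163 x 100 = 36.8098...% ≈ 36.81%

36.81%


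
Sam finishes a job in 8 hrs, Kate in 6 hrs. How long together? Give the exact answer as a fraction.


Sam's rate: 1/8 of the job per hour
Kate's rate: 1/6 of the job per hour
Combined rate: 1/8 + 1/6 = 7/24 per hour
Time = 1 / (7/24) = 24/7 hours (≈ 3.43 hours)

24/7 hours


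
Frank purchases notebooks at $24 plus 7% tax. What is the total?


Calculate the tax:
7% of $24 = $1.68
Add tax to price:
$24 + $1.68 = $25.68

$25.68


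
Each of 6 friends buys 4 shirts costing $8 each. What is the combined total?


Cost per person:
4 x $8 = $32
Group total:
6 x $32 = $192

$192


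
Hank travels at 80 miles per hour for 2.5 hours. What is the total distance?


Use the formula: distance = speed x time
Speed = 80 mph, Time = 2.5 hours
80 x 2.5 = 200 miles

200 miles


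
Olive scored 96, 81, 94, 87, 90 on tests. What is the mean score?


Add the scores:
96 + 81 + 94 + 87 + 90 = 448
Divide by the number of tests:
448 / 5 = 89.6

89.6


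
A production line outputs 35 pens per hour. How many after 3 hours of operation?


Production rate: 35 pens per hour
Time: 3 hours
Total: 35 x 3 = 105 pens

105 pens


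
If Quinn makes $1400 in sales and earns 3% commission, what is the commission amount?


Convert rate to decimal:
3% = 0.03
Multiply by sales:
$1400 x 0.03 = $42

$42


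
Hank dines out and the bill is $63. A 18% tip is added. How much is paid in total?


Calculate the tip:
18% of $63 = $11.34
Add tip to meal cost:
$63 + $11.34 = $74.34

$74.34


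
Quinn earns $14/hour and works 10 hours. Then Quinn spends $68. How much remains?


Calculate earnings:
10 x $14 = $140
Subtract spending:
$140 - $68 = $72

$72


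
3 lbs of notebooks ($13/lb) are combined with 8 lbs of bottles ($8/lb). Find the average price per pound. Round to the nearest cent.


Cost of notebooks:
3 x $13 = $39
Cost of bottles:
8 x $8 = $64
Total cost: $39 + $64 = $103
Total weight: 11 lbs
Average: $103 / 11 = $9.3636... ≈ $9.36/lb

$9.36/lb


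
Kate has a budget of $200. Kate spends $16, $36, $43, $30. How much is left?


Add up expenses:
$16 + $36 + $43 + $30 = $125
Subtract from budget:
$200 - $125 = $75

$75


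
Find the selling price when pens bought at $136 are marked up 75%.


Calculate the markup amount:
75% of $136 = $102
Add to cost:
$136 + $102 = $238

$238


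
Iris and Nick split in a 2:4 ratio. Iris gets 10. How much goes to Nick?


Find the multiplier:
10 / 2 = 5
Apply to Nick's share:
4 x 5 = 20

20


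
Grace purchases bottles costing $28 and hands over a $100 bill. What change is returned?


Start with the amount paid:
$100
Subtract the price:
$100 - $28 = $72

$72


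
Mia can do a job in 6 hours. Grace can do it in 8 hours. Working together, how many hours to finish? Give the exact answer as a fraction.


Mia's rate: 1/6 of the job per hour
Grace's rate: 1/8 of the job per hour
Combined rate: 1/6 + 1/8 = 7/24 per hour
Time = 1 / (7/24) = 24/7 hours (≈ 3.43 hours)

24/7 hours


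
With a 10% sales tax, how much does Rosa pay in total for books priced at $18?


Calculate the tax:
10% of $18 = $1.80
Add tax to price:
$18 + $1.80 = $19.80

$19.80


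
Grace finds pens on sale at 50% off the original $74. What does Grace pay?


Calculate the discount amount:
50% of $74 = $37
Subtract from original:
$74 - $37 = $37

$37


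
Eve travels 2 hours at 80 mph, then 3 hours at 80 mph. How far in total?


Leg 1 distance:
80 x 2 = 160 miles
Leg 2 distance:
80 x 3 = 240 miles
Total distance:
160 + 240 = 400 miles

400 miles


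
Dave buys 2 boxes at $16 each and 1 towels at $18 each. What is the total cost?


Cost of boxes:
2 x $16 = $32
Cost of towels:
1 x $18 = $18
Add both:
$32 + $18 = $50

$50


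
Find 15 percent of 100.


Convert percentage to decimal:
15% = 0.15
Multiply:
100 x 0.15 = 15

15


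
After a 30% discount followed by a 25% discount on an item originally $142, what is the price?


First discount:
30% of $142 = $42.60
Price after first discount:
$142 - $42.60 = $99.40
Second discount:
25% of $99.40 = $24.85
Final price:
$99.40 - $24.85 = $74.55

$74.55


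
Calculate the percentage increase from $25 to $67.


Find the absolute change:
|67 - 25| = 42
Divide by original and multiply by 100:
42 / 25 x 100 = 168%

168%


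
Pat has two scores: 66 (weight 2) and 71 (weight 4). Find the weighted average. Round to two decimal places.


Weighted sum:
2 x 66 + 4 x 71 = 416
Total weight:
2 + 4 = 6
Weighted average:
416 / 6 = 69.3333... ≈ 69.33

69.33


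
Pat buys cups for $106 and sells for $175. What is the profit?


Selling price = $175
Cost price = $106
Profit = selling price - cost price:
Profit = $175 - $106 = $69

$69


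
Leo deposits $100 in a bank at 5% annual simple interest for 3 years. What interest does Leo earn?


Use the formula I = P x R x T / 100
P x R x T = 100 x 5 x 3 = 1500
I = 1500 / 100 = $15

$15


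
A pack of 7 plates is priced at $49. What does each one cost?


Total cost: $49
Number of items: 7
Unit price: $49 / 7 = $7

$7


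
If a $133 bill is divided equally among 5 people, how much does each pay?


Total bill: $133
Number of people: 5
Each pays: $133 / 5 = $26.60

$26.60


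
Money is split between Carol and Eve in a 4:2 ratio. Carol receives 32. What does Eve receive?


Find the multiplier:
32 / 4 = 8
Apply to Eve's share:
2 x 8 = 16

16


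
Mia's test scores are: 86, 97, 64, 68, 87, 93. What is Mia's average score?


Add the scores:
86 + 97 + 64 + 68 + 87 + 93 = 495
Divide by the number of tests:
495 / 6 = 82.5

82.5


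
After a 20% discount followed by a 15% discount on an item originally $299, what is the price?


First discount:
20% of $299 = $59.80
Price after first discount:
$299 - $59.80 = $239.20
Second discount:
15% of $239.20 = $35.88
Final price:
$239.20 - $35.88 = $203.32

$203.32


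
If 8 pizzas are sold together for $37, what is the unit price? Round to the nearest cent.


Total cost: $37
Number of items: 8
Unit price: $37 / 8 = $4.625 ≈ $4.63

$4.63


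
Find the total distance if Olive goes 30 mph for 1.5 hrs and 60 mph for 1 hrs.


Leg 1 distance:
30 x 1.5 = 45 miles
Leg 2 distance:
60 x 1 = 60 miles
Total distance:
45 + 60 = 105 miles

105 miles


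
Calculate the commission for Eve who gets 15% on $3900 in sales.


Convert rate to decimal:
15% = 0.15
Multiply by sales:
$3900 x 0.15 = $585

$585


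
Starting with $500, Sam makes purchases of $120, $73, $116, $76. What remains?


Add up expenses:
$120 + $73 + $116 + $76 = $385
Subtract from budget:
$500 - $385 = $115

$115


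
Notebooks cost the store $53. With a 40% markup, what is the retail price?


Calculate the markup amount:
40% of $53 = $21.20
Add to cost:
$53 + $21.20 = $74.20

$74.20


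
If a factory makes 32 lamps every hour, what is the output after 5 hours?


Production rate: 32 lamps per hour
Time: 5 hours
Total: 32 x 5 = 160 lamps

160 lamps


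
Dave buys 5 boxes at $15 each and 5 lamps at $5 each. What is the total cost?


Cost of boxes:
5 x $15 = $75
Cost of lamps:
5 x $5 = $25
Add both:
$75 + $25 = $100

$100


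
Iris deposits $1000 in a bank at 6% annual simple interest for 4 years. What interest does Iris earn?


Use the formula I = P x R x T / 100
P x R x T = 1000 x 6 x 4 = 24000
I = 24000 / 100 = $240

$240


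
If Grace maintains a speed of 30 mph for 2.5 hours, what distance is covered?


Use the formula: distance = speed x time
Speed = 30 mph, Time = 2.5 hours
30 x 2.5 = 75 miles

75 miles


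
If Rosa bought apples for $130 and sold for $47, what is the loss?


Selling price = $47
Cost price = $130
Loss = cost price - selling price:
Loss = $130 - $47 = $83

$83


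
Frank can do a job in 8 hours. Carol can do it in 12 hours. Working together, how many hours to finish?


Frank's rate: 1/8 of the job per hour
Carol's rate: 1/12 of the job per hour
Combined rate: 1/8 + 1/12 = 5/24 per hour
Time = 1 / (5/24) = 24/5 = 4.8 hours

4.8 hours


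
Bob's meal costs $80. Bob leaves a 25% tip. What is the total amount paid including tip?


Calculate the tip:
25% of $80 = $20
Add tip to meal cost:
$80 + $20 = $100

$100


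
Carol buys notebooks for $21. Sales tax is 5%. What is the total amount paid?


Calculate the tax:
5% of $21 = $1.05
Add tax to price:
$21 + $1.05 = $22.05

$22.05


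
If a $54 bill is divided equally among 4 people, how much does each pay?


Total bill: $54
Number of people: 4
Each pays: $54 / 4 = $13.50

$13.50


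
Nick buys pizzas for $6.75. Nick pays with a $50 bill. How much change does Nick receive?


Start with the amount paid:
$50
Subtract the price:
$50 - $6.75 = $43.25

$43.25


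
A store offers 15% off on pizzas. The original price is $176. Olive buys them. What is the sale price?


Calculate the discount amount:
15% of $176 = $26.40
Subtract from original:
$176 - $26.40 = $149.60

$149.60


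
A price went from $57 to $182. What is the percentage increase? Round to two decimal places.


Find the absolute change:
|182 - 57| = 125
Divide by original and multiply by 100:
125 / 57 x 100 = 219.2982...% ≈ 219.3%

219.3%


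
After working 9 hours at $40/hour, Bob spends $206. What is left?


Calculate earnings:
9 x $40 = $360
Subtract spending:
$360 - $206 = $154

$154


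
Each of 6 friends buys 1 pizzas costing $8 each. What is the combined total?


Cost per person:
1 x $8 = $8
Group total:
6 x $8 = $48

$48


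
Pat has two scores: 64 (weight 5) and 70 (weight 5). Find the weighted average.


Weighted sum:
5 x 64 + 5 x 70 = 670
Total weight:
5 + 5 = 10
Weighted average:
670 / 10 = 67

67


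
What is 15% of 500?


Convert percentage to decimal:
15% = 0.15
Multiply:
500 x 0.15 = 75

75


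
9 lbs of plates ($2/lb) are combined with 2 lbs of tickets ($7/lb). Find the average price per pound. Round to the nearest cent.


Cost of plates:
9 x $2 = $18
Cost of tickets:
2 x $7 = $14
Total cost: $18 + $14 = $32
Total weight: 11 lbs
Average: $32 / 11 = $2.9090... ≈ $2.91/lb

$2.91/lb


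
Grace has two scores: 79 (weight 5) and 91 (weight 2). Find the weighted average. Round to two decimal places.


Weighted sum:
5 x 79 + 2 x 91 = 577
Total weight:
5 + 2 = 7
Weighted average:
577 / 7 = 82.4285... ≈ 82.43

82.43


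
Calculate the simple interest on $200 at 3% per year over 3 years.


Use the formula I = P x R x T / 100
P x R x T = 200 x 3 x 3 = 1800
I = 1800 / 100 = $18

$18


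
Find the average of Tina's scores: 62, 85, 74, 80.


Add the scores:
62 + 85 + 74 + 80 = 301
Divide by the number of tests:
301 / 4 = 75.25

75.25


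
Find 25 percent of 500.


Convert percentage to decimal:
25% = 0.25
Multiply:
500 x 0.25 = 125

125


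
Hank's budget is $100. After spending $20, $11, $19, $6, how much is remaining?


Add up expenses:
$20 + $11 + $19 + $6 = $56
Subtract from budget:
$100 - $56 = $44

$44


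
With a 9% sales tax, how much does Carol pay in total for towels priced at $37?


Calculate the tax:
9% of $37 = $3.33
Add tax to price:
$37 + $3.33 = $40.33

$40.33


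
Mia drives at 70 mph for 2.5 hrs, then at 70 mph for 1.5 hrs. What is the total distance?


Leg 1 distance:
70 x 2.5 = 175 miles
Leg 2 distance:
70 x 1.5 = 105 miles
Total distance:
175 + 105 = 280 miles

280 miles


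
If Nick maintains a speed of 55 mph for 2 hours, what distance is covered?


Use the formula: distance = speed x time
Speed = 55 mph, Time = 2 hours
55 x 2 = 110 miles

110 miles


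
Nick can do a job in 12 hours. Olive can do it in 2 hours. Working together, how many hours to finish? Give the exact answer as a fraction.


Nick's rate: 1/12 of the job per hour
Olive's rate: 1/2 of the job per hour
Combined rate: 1/12 + 1/2 = 7/12 per hour
Time = 1 / (7/12) = 12/7 hours (≈ 1.71 hours)

12/7 hours


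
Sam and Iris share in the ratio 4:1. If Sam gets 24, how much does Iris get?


Find the multiplier:
24 / 4 = 6
Apply to Iris's share:
1 x 6 = 6

6


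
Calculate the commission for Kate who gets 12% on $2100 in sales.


Convert rate to decimal:
12% = 0.12
Multiply by sales:
$2100 x 0.12 = $252

$252


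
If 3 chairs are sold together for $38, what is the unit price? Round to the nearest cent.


Total cost: $38
Number of items: 3
Unit price: $38 / 3 = $12.6666... ≈ $12.67

$12.67


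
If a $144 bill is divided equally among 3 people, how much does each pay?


Total bill: $144
Number of people: 3
Each pays: $144 / 3 = $48

$48


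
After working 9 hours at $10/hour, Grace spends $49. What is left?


Calculate earnings:
9 x $10 = $90
Subtract spending:
$90 - $49 = $41

$41


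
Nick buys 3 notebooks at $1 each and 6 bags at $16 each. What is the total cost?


Cost of notebooks:
3 x $1 = $3
Cost of bags:
6 x $16 = $96
Add both:
$3 + $96 = $99

$99


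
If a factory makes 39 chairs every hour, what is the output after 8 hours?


Production rate: 39 chairs per hour
Time: 8 hours
Total: 39 x 8 = 312 chairs

312 chairs


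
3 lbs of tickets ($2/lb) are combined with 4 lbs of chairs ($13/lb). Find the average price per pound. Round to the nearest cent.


Cost of tickets:
3 x $2 = $6
Cost of chairs:
4 x $13 = $52
Total cost: $6 + $52 = $58
Total weight: 7 lbs
Average: $58 / 7 = $8.2857... ≈ $8.29/lb

$8.29/lb


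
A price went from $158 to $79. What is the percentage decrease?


Find the absolute change:
|79 - 158| = 79
Divide by original and multiply by 100:
79 / 158 x 100 = 50%

50%


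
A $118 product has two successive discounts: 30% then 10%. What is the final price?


First discount:
30% of $118 = $35.40
Price after first discount:
$118 - $35.40 = $82.60
Second discount:
10% of $82.60 = $8.26
Final price:
$82.60 - $8.26 = $74.34

$74.34


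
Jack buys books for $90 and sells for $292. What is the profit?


Selling price = $292
Cost price = $90
Profit = selling price - cost price:
Profit = $292 - $90 = $202

$202


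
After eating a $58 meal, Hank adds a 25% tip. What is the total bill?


Calculate the tip:
25% of $58 = $14.50
Add tip to meal cost:
$58 + $14.50 = $72.50

$72.50


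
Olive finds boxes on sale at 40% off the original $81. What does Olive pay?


Calculate the discount amount:
40% of $81 = $32.40
Subtract from original:
$81 - $32.40 = $48.60

$48.60


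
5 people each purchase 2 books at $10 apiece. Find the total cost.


Cost per person:
2 x $10 = $20
Group total:
5 x $20 = $100

$100


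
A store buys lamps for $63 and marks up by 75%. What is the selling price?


Calculate the markup amount:
75% of $63 = $47.25
Add to cost:
$63 + $47.25 = $110.25

$110.25


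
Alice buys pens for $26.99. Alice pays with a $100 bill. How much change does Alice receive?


Start with the amount paid:
$100
Subtract the price:
$100 - $26.99 = $73.01

$73.01


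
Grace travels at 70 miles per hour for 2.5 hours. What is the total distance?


Use the formula: distance = speed x time
Speed = 70 mph, Time = 2.5 hours
70 x 2.5 = 175 miles

175 miles


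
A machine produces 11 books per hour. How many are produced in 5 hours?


Production rate: 11 books per hour
Time: 5 hours
Total: 11 x 5 = 55 books

55 books


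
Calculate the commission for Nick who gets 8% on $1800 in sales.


Convert rate to decimal:
8% = 0.08
Multiply by sales:
$1800 x 0.08 = $144

$144


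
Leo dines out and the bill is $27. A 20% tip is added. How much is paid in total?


Calculate the tip:
20% of $27 = $5.40
Add tip to meal cost:
$27 + $5.40 = $32.40

$32.40


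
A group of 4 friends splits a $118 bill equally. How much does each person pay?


Total bill: $118
Number of people: 4
Each pays: $118 / 4 = $29.50

$29.50


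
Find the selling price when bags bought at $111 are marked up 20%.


Calculate the markup amount:
20% of $111 = $22.20
Add to cost:
$111 + $22.20 = $133.20

$133.20


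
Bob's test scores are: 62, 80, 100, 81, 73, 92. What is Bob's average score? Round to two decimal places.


Add the scores:
62 + 80 + 100 + 81 + 73 + 92 = 488
Divide by the number of tests:
488 / 6 = 81.3333... ≈ 81.33

81.33


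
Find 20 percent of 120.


Convert percentage to decimal:
20% = 0.2
Multiply:
120 x 0.2 = 24

24


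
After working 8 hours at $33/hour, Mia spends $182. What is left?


Calculate earnings:
8 x $33 = $264
Subtract spending:
$264 - $182 = $82

$82


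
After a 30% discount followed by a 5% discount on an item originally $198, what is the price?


First discount:
30% of $198 = $59.40
Price after first discount:
$198 - $59.40 = $138.60
Second discount:
5% of $138.60 = $6.93
Final price:
$138.60 - $6.93 = $131.67

$131.67


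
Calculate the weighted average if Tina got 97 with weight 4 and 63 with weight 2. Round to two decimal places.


Weighted sum:
4 x 97 + 2 x 63 = 514
Total weight:
4 + 2 = 6
Weighted average:
514 / 6 = 85.6666... ≈ 85.67

85.67


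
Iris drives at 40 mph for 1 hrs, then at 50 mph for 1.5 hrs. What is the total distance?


Leg 1 distance:
40 x 1 = 40 miles
Leg 2 distance:
50 x 1.5 = 75 miles
Total distance:
40 + 75 = 115 miles

115 miles


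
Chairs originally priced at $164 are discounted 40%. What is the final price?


Calculate the discount amount:
40% of $164 = $65.60
Subtract from original:
$164 - $65.60 = $98.40

$98.40


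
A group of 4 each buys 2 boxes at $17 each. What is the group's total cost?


Cost per person:
2 x $17 = $34
Group total:
4 x $34 = $136

$136


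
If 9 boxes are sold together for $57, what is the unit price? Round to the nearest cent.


Total cost: $57
Number of items: 9
Unit price: $57 / 9 = $6.3333... ≈ $6.33

$6.33


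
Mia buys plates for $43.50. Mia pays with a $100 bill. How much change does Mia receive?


Start with the amount paid:
$100
Subtract the price:
$100 - $43.50 = $56.50

$56.50


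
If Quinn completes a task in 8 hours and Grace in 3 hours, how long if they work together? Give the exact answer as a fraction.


Quinn's rate: 1/8 of the job per hour
Grace's rate: 1/3 of the job per hour
Combined rate: 1/8 + 1/3 = 11/24 per hour
Time = 1 / (11/24) = 24/11 hours (≈ 2.18 hours)

24/11 hours


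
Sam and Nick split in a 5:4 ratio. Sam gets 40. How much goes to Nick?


Find the multiplier:
40 / 5 = 8
Apply to Nick's share:
4 x 8 = 32

32


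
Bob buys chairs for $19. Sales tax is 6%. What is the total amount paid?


Calculate the tax:
6% of $19 = $1.14
Add tax to price:
$19 + $1.14 = $20.14

$20.14


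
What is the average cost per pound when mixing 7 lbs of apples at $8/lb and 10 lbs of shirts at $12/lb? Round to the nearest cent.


Cost of apples:
7 x $8 = $56
Cost of shirts:
10 x $12 = $120
Total cost: $56 + $120 = $176
Total weight: 17 lbs
Average: $176 / 17 = $10.3529... ≈ $10.35/lb

$10.35/lb


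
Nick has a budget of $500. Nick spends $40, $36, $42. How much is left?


Add up expenses:
$40 + $36 + $42 = $118
Subtract from budget:
$500 - $118 = $382

$382


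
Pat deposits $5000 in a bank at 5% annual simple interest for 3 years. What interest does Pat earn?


Use the formula I = P x R x T / 100
P x R x T = 5000 x 5 x 3 = 75000
I = 75000 / 100 = $750

$750


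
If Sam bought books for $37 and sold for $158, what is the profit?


Selling price = $158
Cost price = $37
Profit = selling price - cost price:
Profit = $158 - $37 = $121

$121


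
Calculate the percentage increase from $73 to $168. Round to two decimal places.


Find the absolute change:
|168 - 73| = 95
Divide by original and multiply by 100:
95 / 73 x 100 = 130.1369...% ≈ 130.14%

130.14%


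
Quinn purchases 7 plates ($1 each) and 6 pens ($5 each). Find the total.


Cost of plates:
7 x $1 = $7
Cost of pens:
6 x $5 = $30
Add both:
$7 + $30 = $37

$37


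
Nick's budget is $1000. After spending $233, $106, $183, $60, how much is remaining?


Add up expenses:
$233 + $106 + $183 + $60 = $582
Subtract from budget:
$1000 - $582 = $418

$418


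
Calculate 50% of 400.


Convert percentage to decimal:
50% = 0.5
Multiply:
400 x 0.5 = 200

200


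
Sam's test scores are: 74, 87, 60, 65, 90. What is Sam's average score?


Add the scores:
74 + 87 + 60 + 65 + 90 = 376
Divide by the number of tests:
376 / 5 = 75.2

75.2


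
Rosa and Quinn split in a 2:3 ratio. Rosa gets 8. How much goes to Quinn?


Find the multiplier:
8 / 2 = 4
Apply to Quinn's share:
3 x 4 = 12

12


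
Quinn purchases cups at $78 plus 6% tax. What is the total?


Calculate the tax:
6% of $78 = $4.68
Add tax to price:
$78 + $4.68 = $82.68

$82.68


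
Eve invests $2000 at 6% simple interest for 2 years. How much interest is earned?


Use the formula I = P x R x T / 100
P x R x T = 2000 x 6 x 2 = 24000
I = 24000 / 100 = $240

$240


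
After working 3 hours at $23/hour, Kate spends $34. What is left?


Calculate earnings:
3 x $23 = $69
Subtract spending:
$69 - $34 = $35

$35


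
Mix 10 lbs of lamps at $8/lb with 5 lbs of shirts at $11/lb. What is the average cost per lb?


Cost of lamps:
10 x $8 = $80
Cost of shirts:
5 x $11 = $55
Total cost: $80 + $55 = $135
Total weight: 15 lbs
Average: $135 / 15 = $9/lb

$9/lb


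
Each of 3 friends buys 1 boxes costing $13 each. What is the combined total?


Cost per person:
1 x $13 = $13
Group total:
3 x $13 = $39

$39


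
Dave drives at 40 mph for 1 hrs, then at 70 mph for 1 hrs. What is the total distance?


Leg 1 distance:
40 x 1 = 40 miles
Leg 2 distance:
70 x 1 = 70 miles
Total distance:
40 + 70 = 110 miles

110 miles


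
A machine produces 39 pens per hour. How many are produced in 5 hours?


Production rate: 39 pens per hour
Time: 5 hours
Total: 39 x 5 = 195 pens

195 pens


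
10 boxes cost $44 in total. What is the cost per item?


Total cost: $44
Number of items: 10
Unit price: $44 / 10 = $4.40

$4.40


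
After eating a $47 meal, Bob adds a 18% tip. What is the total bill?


Calculate the tip:
18% of $47 = $8.46
Add tip to meal cost:
$47 + $8.46 = $55.46

$55.46


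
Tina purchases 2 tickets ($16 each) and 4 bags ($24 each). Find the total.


Cost of tickets:
2 x $16 = $32
Cost of bags:
4 x $24 = $96
Add both:
$32 + $96 = $128

$128


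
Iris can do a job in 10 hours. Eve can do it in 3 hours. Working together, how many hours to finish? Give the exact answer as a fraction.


Iris's rate: 1/10 of the job per hour
Eve's rate: 1/3 of the job per hour
Combined rate: 1/10 + 1/3 = 13/30 per hour
Time = 1 / (13/30) = 30/13 hours (≈ 2.31 hours)

30/13 hours


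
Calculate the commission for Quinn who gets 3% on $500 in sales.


Convert rate to decimal:
3% = 0.03
Multiply by sales:
$500 x 0.03 = $15

$15


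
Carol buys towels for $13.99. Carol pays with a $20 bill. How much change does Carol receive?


Start with the amount paid:
$20
Subtract the price:
$20 - $13.99 = $6.01

$6.01


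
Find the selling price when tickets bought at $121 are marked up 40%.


Calculate the markup amount:
40% of $121 = $48.40
Add to cost:
$121 + $48.40 = $169.40

$169.40


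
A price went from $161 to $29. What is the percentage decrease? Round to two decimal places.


Find the absolute change:
|29 - 161| = 132
Divide by original and multiply by 100:
132 / 161 x 100 = 81.9875...% ≈ 81.99%

81.99%


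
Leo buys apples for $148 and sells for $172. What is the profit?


Selling price = $172
Cost price = $148
Profit = selling price - cost price:
Profit = $172 - $148 = $24

$24


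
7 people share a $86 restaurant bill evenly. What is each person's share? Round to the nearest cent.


Total bill: $86
Number of people: 7
Each pays: $86 / 7 = $12.2857... ≈ $12.29

$12.29


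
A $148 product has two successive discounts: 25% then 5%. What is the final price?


First discount:
25% of $148 = $37
Price after first discount:
$148 - $37 = $111
Second discount:
5% of $111 = $5.55
Final price:
$111 - $5.55 = $105.45

$105.45


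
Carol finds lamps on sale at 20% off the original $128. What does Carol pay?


Calculate the discount amount:
20% of $128 = $25.60
Subtract from original:
$128 - $25.60 = $102.40

$102.40


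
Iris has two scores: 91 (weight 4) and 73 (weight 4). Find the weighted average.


Weighted sum:
4 x 91 + 4 x 73 = 656
Total weight:
4 + 4 = 8
Weighted average:
656 / 8 = 82

82


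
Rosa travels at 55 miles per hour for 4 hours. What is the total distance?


Use the formula: distance = speed x time
Speed = 55 mph, Time = 4 hours
55 x 4 = 220 miles

220 miles


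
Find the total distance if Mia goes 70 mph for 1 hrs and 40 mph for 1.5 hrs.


Leg 1 distance:
70 x 1 = 70 miles
Leg 2 distance:
40 x 1.5 = 60 miles
Total distance:
70 + 60 = 130 miles

130 miles


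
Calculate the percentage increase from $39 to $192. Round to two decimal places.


Find the absolute change:
|192 - 39| = 153
Divide by original and multiply by 100:
153 / 39 x 100 = 392.3076...% ≈ 392.31%

392.31%


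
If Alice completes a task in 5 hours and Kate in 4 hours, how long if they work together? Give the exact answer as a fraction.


Alice's rate: 1/5 of the job per hour
Kate's rate: 1/4 of the job per hour
Combined rate: 1/5 + 1/4 = 9/20 per hour
Time = 1 / (9/20) = 20/9 hours (≈ 2.22 hours)

20/9 hours


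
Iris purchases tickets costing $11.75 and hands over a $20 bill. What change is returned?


Start with the amount paid:
$20
Subtract the price:
$20 - $11.75 = $8.25

$8.25


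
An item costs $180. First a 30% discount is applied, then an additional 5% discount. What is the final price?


First discount:
30% of $180 = $54
Price after first discount:
$180 - $54 = $126
Second discount:
5% of $126 = $6.30
Final price:
$126 - $6.30 = $119.70

$119.70


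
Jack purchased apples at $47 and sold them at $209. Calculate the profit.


Selling price = $209
Cost price = $47
Profit = selling price - cost price:
Profit = $209 - $47 = $162

$162


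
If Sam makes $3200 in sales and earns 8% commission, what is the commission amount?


Convert rate to decimal:
8% = 0.08
Multiply by sales:
$3200 x 0.08 = $256

$256


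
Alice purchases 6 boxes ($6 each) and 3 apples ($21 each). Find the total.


Cost of boxes:
6 x $6 = $36
Cost of apples:
3 x $21 = $63
Add both:
$36 + $63 = $99

$99


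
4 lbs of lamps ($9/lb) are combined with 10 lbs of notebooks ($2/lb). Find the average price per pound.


Cost of lamps:
4 x $9 = $36
Cost of notebooks:
10 x $2 = $20
Total cost: $36 + $20 = $56
Total weight: 14 lbs
Average: $56 / 14 = $4/lb

$4/lb


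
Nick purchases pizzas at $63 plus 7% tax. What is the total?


Calculate the tax:
7% of $63 = $4.41
Add tax to price:
$63 + $4.41 = $67.41

$67.41


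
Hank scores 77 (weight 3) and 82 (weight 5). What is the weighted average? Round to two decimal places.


Weighted sum:
3 x 77 + 5 x 82 = 641
Total weight:
3 + 5 = 8
Weighted average:
641 / 8 = 80.125 ≈ 80.13

80.13


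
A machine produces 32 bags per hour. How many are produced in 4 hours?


Production rate: 32 bags per hour
Time: 4 hours
Total: 32 x 4 = 128 bags

128 bags


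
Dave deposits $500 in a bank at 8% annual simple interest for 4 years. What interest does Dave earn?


Use the formula I = P x R x T / 100
P x R x T = 500 x 8 x 4 = 16000
I = 16000 / 100 = $160

$160


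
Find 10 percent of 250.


Convert percentage to decimal:
10% = 0.1
Multiply:
250 x 0.1 = 25

25


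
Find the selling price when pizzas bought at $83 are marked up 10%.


Calculate the markup amount:
10% of $83 = $8.30
Add to cost:
$83 + $8.30 = $91.30

$91.30


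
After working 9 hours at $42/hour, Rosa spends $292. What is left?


Calculate earnings:
9 x $42 = $378
Subtract spending:
$378 - $292 = $86

$86


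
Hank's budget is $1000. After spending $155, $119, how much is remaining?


Add up expenses:
$155 + $119 = $274
Subtract from budget:
$1000 - $274 = $726

$726


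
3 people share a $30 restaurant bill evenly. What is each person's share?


Total bill: $30
Number of people: 3
Each pays: $30 / 3 = $10

$10


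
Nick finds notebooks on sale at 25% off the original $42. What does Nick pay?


Calculate the discount amount:
25% of $42 = $10.50
Subtract from original:
$42 - $10.50 = $31.50

$31.50


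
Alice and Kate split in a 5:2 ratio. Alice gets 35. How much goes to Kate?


Find the multiplier:
35 / 5 = 7
Apply to Kate's share:
2 x 7 = 14

14


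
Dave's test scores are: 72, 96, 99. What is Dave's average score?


Add the scores:
72 + 96 + 99 = 267
Divide by the number of tests:
267 / 3 = 89

89


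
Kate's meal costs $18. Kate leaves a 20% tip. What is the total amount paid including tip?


Calculate the tip:
20% of $18 = $3.60
Add tip to meal cost:
$18 + $3.60 = $21.60

$21.60


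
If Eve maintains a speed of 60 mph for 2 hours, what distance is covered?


Use the formula: distance = speed x time
Speed = 60 mph, Time = 2 hours
60 x 2 = 120 miles

120 miles


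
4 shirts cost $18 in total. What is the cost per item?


Total cost: $18
Number of items: 4
Unit price: $18 / 4 = $4.50

$4.50


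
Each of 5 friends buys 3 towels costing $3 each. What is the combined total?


Cost per person:
3 x $3 = $9
Group total:
5 x $9 = $45

$45


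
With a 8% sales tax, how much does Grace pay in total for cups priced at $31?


Calculate the tax:
8% of $31 = $2.48
Add tax to price:
$31 + $2.48 = $33.48

$33.48


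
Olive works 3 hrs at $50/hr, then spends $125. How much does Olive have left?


Calculate earnings:
3 x $50 = $150
Subtract spending:
$150 - $125 = $25

$25


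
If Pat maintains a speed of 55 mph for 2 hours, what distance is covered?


Use the formula: distance = speed x time
Speed = 55 mph, Time = 2 hours
55 x 2 = 110 miles

110 miles


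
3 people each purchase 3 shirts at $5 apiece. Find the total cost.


Cost per person:
3 x $5 = $15
Group total:
3 x $15 = $45

$45


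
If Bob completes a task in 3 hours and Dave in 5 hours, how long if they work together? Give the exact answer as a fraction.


Bob's rate: 1/3 of the job per hour
Dave's rate: 1/5 of the job per hour
Combined rate: 1/3 + 1/5 = 8/15 per hour
Time = 1 / (8/15) = 15/8 hours (≈ 1.88 hours)

15/8 hours


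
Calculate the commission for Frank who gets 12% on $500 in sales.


Convert rate to decimal:
12% = 0.12
Multiply by sales:
$500 x 0.12 = $60

$60


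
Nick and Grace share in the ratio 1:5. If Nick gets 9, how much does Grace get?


Find the multiplier:
9 / 1 = 9
Apply to Grace's share:
5 x 9 = 45

45


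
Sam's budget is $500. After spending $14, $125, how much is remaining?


Add up expenses:
$14 + $125 = $139
Subtract from budget:
$500 - $139 = $361

$361


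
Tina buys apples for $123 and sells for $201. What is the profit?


Selling price = $201
Cost price = $123
Profit = selling price - cost price:
Profit = $201 - $123 = $78

$78


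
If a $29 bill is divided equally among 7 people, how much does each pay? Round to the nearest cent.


Total bill: $29
Number of people: 7
Each pays: $29 / 7 = $4.1428... ≈ $4.14

$4.14


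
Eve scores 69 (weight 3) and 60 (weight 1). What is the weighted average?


Weighted sum:
3 x 69 + 1 x 60 = 267
Total weight:
3 + 1 = 4
Weighted average:
267 / 4 = 66.75

66.75


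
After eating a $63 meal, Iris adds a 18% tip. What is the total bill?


Calculate the tip:
18% of $63 = $11.34
Add tip to meal cost:
$63 + $11.34 = $74.34

$74.34


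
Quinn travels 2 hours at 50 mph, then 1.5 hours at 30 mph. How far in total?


Leg 1 distance:
50 x 2 = 100 miles
Leg 2 distance:
30 x 1.5 = 45 miles
Total distance:
100 + 45 = 145 miles

145 miles


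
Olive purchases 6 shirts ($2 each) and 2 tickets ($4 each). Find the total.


Cost of shirts:
6 x $2 = $12
Cost of tickets:
2 x $4 = $8
Add both:
$12 + $8 = $20

$20


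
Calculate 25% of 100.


Convert percentage to decimal:
25% = 0.25
Multiply:
100 x 0.25 = 25

25


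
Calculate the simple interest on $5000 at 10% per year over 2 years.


Use the formula I = P x R x T / 100
P x R x T = 5000 x 10 x 2 = 100000
I = 100000 / 100 = $1000

$1000


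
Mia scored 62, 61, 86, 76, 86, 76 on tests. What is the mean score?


Add the scores:
62 + 61 + 86 + 76 + 86 + 76 = 447
Divide by the number of tests:
447 / 6 = 74.5

74.5


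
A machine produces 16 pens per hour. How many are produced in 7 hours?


Production rate: 16 pens per hour
Time: 7 hours
Total: 16 x 7 = 112 pens

112 pens


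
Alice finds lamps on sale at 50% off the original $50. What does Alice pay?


Calculate the discount amount:
50% of $50 = $25
Subtract from original:
$50 - $25 = $25

$25


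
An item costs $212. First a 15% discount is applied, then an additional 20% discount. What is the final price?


First discount:
15% of $212 = $31.80
Price after first discount:
$212 - $31.80 = $180.20
Second discount:
20% of $180.20 = $36.04
Final price:
$180.20 - $36.04 = $144.16

$144.16


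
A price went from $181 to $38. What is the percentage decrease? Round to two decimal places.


Find the absolute change:
|38 - 181| = 143
Divide by original and multiply by 100:
143 / 181 x 100 = 79.0055...% ≈ 79.01%

79.01%


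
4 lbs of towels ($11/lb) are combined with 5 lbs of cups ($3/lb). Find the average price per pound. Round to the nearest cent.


Cost of towels:
4 x $11 = $44
Cost of cups:
5 x $3 = $15
Total cost: $44 + $15 = $59
Total weight: 9 lbs
Average: $59 / 9 = $6.5555... ≈ $6.56/lb

$6.56/lb


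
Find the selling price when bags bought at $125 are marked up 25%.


Calculate the markup amount:
25% of $125 = $31.25
Add to cost:
$125 + $31.25 = $156.25

$156.25


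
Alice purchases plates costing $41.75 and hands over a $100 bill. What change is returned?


Start with the amount paid:
$100
Subtract the price:
$100 - $41.75 = $58.25

$58.25


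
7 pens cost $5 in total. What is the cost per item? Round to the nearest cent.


Total cost: $5
Number of items: 7
Unit price: $5 / 7 = $0.7142... ≈ $0.71

$0.71


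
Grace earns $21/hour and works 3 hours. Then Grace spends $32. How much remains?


Calculate earnings:
3 x $21 = $63
Subtract spending:
$63 - $32 = $31

$31


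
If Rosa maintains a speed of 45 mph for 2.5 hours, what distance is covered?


Use the formula: distance = speed x time
Speed = 45 mph, Time = 2.5 hours
45 x 2.5 = 112.5 miles

112.5 miles


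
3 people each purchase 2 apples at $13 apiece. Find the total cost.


Cost per person:
2 x $13 = $26
Group total:
3 x $26 = $78

$78


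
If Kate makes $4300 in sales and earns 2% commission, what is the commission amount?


Convert rate to decimal:
2% = 0.02
Multiply by sales:
$4300 x 0.02 = $86

$86


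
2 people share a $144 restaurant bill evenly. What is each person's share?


Total bill: $144
Number of people: 2
Each pays: $144 / 2 = $72

$72


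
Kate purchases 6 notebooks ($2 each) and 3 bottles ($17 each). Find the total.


Cost of notebooks:
6 x $2 = $12
Cost of bottles:
3 x $17 = $51
Add both:
$12 + $51 = $63

$63


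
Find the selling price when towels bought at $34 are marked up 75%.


Calculate the markup amount:
75% of $34 = $25.50
Add to cost:
$34 + $25.50 = $59.50

$59.50


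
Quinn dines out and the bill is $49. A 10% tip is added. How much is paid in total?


Calculate the tip:
10% of $49 = $4.90
Add tip to meal cost:
$49 + $4.90 = $53.90

$53.90


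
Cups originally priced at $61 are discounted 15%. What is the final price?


Calculate the discount amount:
15% of $61 = $9.15
Subtract from original:
$61 - $9.15 = $51.85

$51.85


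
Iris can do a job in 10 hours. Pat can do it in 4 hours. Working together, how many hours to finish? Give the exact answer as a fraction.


Iris's rate: 1/10 of the job per hour
Pat's rate: 1/4 of the job per hour
Combined rate: 1/10 + 1/4 = 7/20 per hour
Time = 1 / (7/20) = 20/7 hours (≈ 2.86 hours)

20/7 hours


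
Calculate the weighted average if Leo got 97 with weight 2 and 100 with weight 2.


Weighted sum:
2 x 97 + 2 x 100 = 394
Total weight:
2 + 2 = 4
Weighted average:
394 / 4 = 98.5

98.5


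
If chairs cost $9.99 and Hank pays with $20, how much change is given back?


Start with the amount paid:
$20
Subtract the price:
$20 - $9.99 = $10.01

$10.01


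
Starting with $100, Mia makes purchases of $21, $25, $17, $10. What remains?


Add up expenses:
$21 + $25 + $17 + $10 = $73
Subtract from budget:
$100 - $73 = $27

$27


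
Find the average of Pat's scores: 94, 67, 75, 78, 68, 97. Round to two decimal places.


Add the scores:
94 + 67 + 75 + 78 + 68 + 97 = 479
Divide by the number of tests:
479 / 6 = 79.8333... ≈ 79.83

79.83


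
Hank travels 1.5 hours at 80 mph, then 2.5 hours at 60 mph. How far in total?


Leg 1 distance:
80 x 1.5 = 120 miles
Leg 2 distance:
60 x 2.5 = 150 miles
Total distance:
120 + 150 = 270 miles

270 miles


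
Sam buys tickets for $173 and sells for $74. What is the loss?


Selling price = $74
Cost price = $173
Loss = cost price - selling price:
Loss = $173 - $74 = $99

$99


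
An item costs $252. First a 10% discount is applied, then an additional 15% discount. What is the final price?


First discount:
10% of $252 = $25.20
Price after first discount:
$252 - $25.20 = $226.80
Second discount:
15% of $226.80 = $34.02
Final price:
$226.80 - $34.02 = $192.78

$192.78


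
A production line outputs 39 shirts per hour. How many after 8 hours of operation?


Production rate: 39 shirts per hour
Time: 8 hours
Total: 39 x 8 = 312 shirts

312 shirts


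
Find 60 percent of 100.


Convert percentage to decimal:
60% = 0.6
Multiply:
100 x 0.6 = 60

60


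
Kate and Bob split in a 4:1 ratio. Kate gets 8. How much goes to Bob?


Find the multiplier:
8 / 4 = 2
Apply to Bob's share:
1 x 2 = 2

2
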